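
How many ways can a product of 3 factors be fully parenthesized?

The structures are counted by the Catalan number C_n. Here n = 3 - 1 = 2.
C_n = C(2n,n)/(n+1), so C_{2} = C(4,2)/3 = 6/3.

Final answer: C_{2} = 2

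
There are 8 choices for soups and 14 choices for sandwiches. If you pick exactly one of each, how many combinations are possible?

By the multiplication principle: 8 x 14.

Final answer: 112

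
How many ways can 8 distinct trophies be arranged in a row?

The number of ways to arrange 8 distinct objects is 8!.

Final answer: 8! = 40320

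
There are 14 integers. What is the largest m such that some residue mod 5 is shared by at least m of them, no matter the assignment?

There are 5 possible values for residue mod 5. With 14 integers and 5 categories, by pigeonhole: ceiling(14/5).

Final answer: 3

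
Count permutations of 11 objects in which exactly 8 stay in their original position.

Choose which 8 elements are fixed: C(11,8) = 165.
Derange the remaining 3 using D(j) = (j-1)(D(j-1) + D(j-2)), D(0)=1, D(1)=0: D(2)=1, D(3)=2.
Total: 165 x 2.

Final answer: C(11,8) D(3) = 330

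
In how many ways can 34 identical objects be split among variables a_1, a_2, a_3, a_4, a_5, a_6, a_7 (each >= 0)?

Stars and bars with 34 stars and 6 bars:
C(34+7-1, 7-1) = C(40,6).

Final answer: C(40,6) = 3838380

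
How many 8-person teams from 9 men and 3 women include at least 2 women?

Sum over valid woman counts:
C(3,2)C(9,6) = 252
C(3,3)C(9,5) = 126
Total: 252 + 126.

Final answer: 378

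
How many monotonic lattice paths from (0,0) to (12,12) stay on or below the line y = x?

Total monotonic paths to (12,12): C(24,12) = 2704156.
By the reflection principle, paths that go above the diagonal number C(24,13) = 2496144.
Valid Dyck paths: 2704156 - 2496144.
(These counts are the Catalan numbers.)

Final answer: C_{12} = 208012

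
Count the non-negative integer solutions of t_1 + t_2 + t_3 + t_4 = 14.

Stars and bars with 14 stars and 3 bars:
C(14+4-1, 4-1) = C(17,3).

Final answer: C(17,3) = 680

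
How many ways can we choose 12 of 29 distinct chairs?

C(29,12) = 29!/(12! x 17!).

Final answer: \binom{29}{12} = 51895935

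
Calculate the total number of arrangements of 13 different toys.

The number of ways to arrange 13 distinct objects is 13!.

Final answer: 13! = 6227020800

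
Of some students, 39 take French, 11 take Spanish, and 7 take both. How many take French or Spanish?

|A union B| = |A| + |B| - |A intersect B| = 39 + 11 - 7.

Final answer: 43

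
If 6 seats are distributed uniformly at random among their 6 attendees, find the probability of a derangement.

Use the recurrence D(n) = (n-1)(D(n-1) + D(n-2)) with D(0)=1, D(1)=0.
Building up: D(2)=1, D(3)=2, D(4)=9, D(5)=44, D(6)=265.
Total arrangements: 6! = 720.
Probability = D(6)/6! = 53/144.

Final answer: D(6)/6! = 265/720 = 0.368056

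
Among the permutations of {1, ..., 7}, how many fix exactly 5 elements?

Choose which 5 elements are fixed: C(7,5) = 21.
Derange the remaining 2 using D(j) = (j-1)(D(j-1) + D(j-2)), D(0)=1, D(1)=0: D(2)=1.
Total: 21 x 1.

Final answer: C(7,5) D(2) = 21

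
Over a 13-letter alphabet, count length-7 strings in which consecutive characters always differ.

First character: 13 choices. Each subsequent: 12 choices (must differ from the previous one).
Total: 13 x 12^6.

Final answer: 13 x 12^{6} = 38817792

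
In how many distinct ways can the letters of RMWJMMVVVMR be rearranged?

Letters (J:1, M:4, R:2, V:3, W:1). Total letters: 11.
Permutations = 11!/(4! x 3! x 2!).

Final answer: 138600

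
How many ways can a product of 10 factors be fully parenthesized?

The structures are counted by the Catalan number C_n. Here n = 10 - 1 = 9.
C_n = C(2n,n) - C(2n,n+1), so C_{9} = C(18,9) - C(18,10) = 48620 - 43758.

Final answer: C_{9} = 4862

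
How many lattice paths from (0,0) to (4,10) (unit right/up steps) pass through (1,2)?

Paths (0,0)->(1,2): C(3,2) = 3.
Paths (1,2)->(4,10): C(11,8) = 165.
By multiplication principle: 3 x 165.

Final answer: 495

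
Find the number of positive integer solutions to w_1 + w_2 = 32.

Substitute w'_i = w_i - 1 (so w'_i >= 0). Then sum w'_i = 32 - 2 = 30.
Stars and bars: C(30+2-1, 2-1) = C(31,1).

Final answer: C(31,1) = 31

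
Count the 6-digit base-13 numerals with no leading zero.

These are the integers in [13^5, 13^6), so the count is 13^6 - 13^5 = 12 x 13^5.

Final answer: 4455516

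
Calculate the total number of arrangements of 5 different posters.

The number of ways to arrange 5 distinct objects is 5!.

Final answer: 5! = 120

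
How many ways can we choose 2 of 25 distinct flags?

C(25,2) = 25!/(2! x (25-2)!).

Final answer: C(25,2) = 300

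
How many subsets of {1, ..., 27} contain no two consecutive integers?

Condition on whether n belongs to the subset: if not, any valid subset of {1, ..., n-1} works (a(n-1)); if so, n-1 is excluded and the rest is a valid subset of {1, ..., n-2} (a(n-2)). Hence a(n) = a(n-1) + a(n-2), a(1)=2, a(2)=3.
Building up term by term: a(1)=2, a(2)=3, a(3)=5, a(4)=8, a(5)=13, a(6)=21, a(7)=34, a(8)=55, a(9)=89, a(10)=144, a(11)=233, a(12)=377, a(13)=610, a(14)=987, a(15)=1597, a(16)=2584, a(17)=4181, a(18)=6765, a(19)=10946, a(20)=17711, a(21)=28657, a(22)=46368, a(23)=75025, a(24)=121393, a(25)=196418, a(26)=317811, a(27)=514229.

Final answer: 514229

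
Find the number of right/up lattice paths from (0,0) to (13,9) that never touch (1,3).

Total paths to (13,9): C(22,9) = 497420.
Paths through (1,3): C(4,3) x C(18,6) = 74256.
Avoiding (1,3): 497420 - 74256.

Final answer: 423164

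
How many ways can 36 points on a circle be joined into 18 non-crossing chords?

The structures are counted by the Catalan number C_n. Here n = 36/2 = 18.
C_n = C(2n,n)/(n+1), so C_{18} = C(36,18)/19 = 9075135300/19.

Final answer: C_{18} = 477638700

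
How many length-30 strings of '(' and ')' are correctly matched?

This is counted by the nth Catalan number C_n. Here n = 15 (pairs).
Using C_0 = 1 and C_(k+1) = C_k x 2(2k+1)/(k+2), build up term by term: C_1=1, C_2=2, C_3=5, C_4=14, C_5=42, C_6=132, C_7=429, C_8=1430, C_9=4862, C_10=16796, C_11=58786, C_12=208012, C_13=742900, C_14=2674440, C_15=9694845.

Final answer: C_{15} = 9694845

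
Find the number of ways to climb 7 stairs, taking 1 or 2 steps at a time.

Let f(n) be the number of climbs. Removing the last move (1 or 2 steps) gives f(n) = f(n-1) + f(n-2); base cases f(1)=1, f(2)=2.
Building up term by term: f(1)=1, f(2)=2, f(3)=3, f(4)=5, f(5)=8, f(6)=13, f(7)=21.

Final answer: 21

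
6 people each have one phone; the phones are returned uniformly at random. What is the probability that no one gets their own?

Derangements satisfy D(n) = (n-1)(D(n-1) + D(n-2)), starting from D(0)=1, D(1)=0.
Building up: D(2)=1, D(3)=2, D(4)=9, D(5)=44, D(6)=265.
Total arrangements: 6! = 720.
Probability = D(6)/6! = 53/144.

Final answer: D(6)/6! = 265/720 = 0.368056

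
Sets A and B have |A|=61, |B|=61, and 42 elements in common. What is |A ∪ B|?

|A union B| = |A| + |B| - |A intersect B| = 61 + 61 - 42.

Final answer: 80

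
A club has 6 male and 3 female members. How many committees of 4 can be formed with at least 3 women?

Sum over valid woman counts:
C(3,3)C(6,1).

Final answer: 6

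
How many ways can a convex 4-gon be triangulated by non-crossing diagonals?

The structures are counted by the Catalan number C_n. Here n = 4 - 2 = 2.
C_n = C(2n,n) - C(2n,n+1), so C_{2} = C(4,2) - C(4,3) = 6 - 4.

Final answer: C_{2} = 2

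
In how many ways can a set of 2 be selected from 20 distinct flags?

C(20,2) = 20!/(2! x (20-2)!).

Final answer: C(20,2) = 190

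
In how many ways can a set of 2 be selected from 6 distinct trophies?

C(6,2) = 6!/(2! x (6-2)!).

Final answer: C(6,2) = 15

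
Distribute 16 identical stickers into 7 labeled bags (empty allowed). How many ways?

Stars and bars: C(n+k-1, k-1) = C(22,6).

Final answer: C(22,6) = 74613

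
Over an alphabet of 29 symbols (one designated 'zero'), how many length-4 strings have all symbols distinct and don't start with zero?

First digit: 28 (nonzero). Second: 28 (not first). Third: 27, etc.
Total: 28 x 28 x 27 x 26.

Final answer: 550368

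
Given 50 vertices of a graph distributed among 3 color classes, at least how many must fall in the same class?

By pigeonhole with 50 objects and 3 categories: ceiling(50/3).

Final answer: 17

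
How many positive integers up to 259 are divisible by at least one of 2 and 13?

Multiples of 2: 129. Multiples of 13: 19. Of both (lcm=26): 9.
By inclusion-exclusion: 129 + 19 - 9.

Final answer: 139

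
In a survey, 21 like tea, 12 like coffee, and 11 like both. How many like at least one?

|A union B| = |A| + |B| - |A intersect B| = 21 + 12 - 11.

Final answer: 22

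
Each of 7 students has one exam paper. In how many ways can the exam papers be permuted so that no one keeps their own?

D(n) = (n-1)(D(n-1) + D(n-2)), D(0)=1, D(1)=0.
D(2) = 1 x (0 + 1) = 1
D(3) = 2 x (1 + 0) = 2
D(4) = 3 x (2 + 1) = 9
D(5) = 4 x (9 + 2) = 44
D(6) = 5 x (44 + 9) = 265
D(7) = 6 x (D(6) + D(5)) = 6 x (265 + 44)

Final answer: D(7) = 1854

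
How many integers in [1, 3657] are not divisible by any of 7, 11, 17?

|div by 7|=522, |div by 11|=332, |div by 17|=215.
|div by 7&11|=47, |div by 7&17|=30, |div by 11&17|=19, |div by all|=2.
By inclusion-exclusion, divisible by at least one: 522+332+215-47-30-19+2 = 975.
Not divisible by any: 3657 - 975.

Final answer: 2682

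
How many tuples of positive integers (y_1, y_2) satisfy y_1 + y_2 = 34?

Substitute y'_i = y_i - 1 (so y'_i >= 0). Then sum y'_i = 34 - 2 = 32.
Stars and bars: C(32+2-1, 2-1) = C(33,1).

Final answer: C(33,1) = 33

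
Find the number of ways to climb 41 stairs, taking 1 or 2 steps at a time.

Let f(n) be the number of climbs. Removing the last move (1 or 2 steps) gives f(n) = f(n-1) + f(n-2); base cases f(1)=1, f(2)=2.
Iterating the recurrence: f(1)=1, f(2)=2, f(3)=3, f(4)=5, f(5)=8, f(6)=13, f(7)=21, f(8)=34, f(9)=55, f(10)=89, f(11)=144, f(12)=233, f(13)=377, f(14)=610, f(15)=987, f(16)=1597, f(17)=2584, f(18)=4181, f(19)=6765, f(20)=10946, f(21)=17711, f(22)=28657, f(23)=46368, f(24)=75025, f(25)=121393, f(26)=196418, f(27)=317811, f(28)=514229, f(29)=832040, f(30)=1346269, f(31)=2178309, f(32)=3524578, f(33)=5702887, f(34)=9227465, f(35)=14930352, f(36)=24157817, f(37)=39088169, f(38)=63245986, f(39)=102334155, f(40)=165580141, f(41)=267914296.

Final answer: 267914296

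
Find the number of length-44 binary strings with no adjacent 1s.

Let a(n) count valid strings. If the last bit is 0 the prefix is any valid string of length n-1; if it is 1 the string must end in 01 with a valid prefix of length n-2. So a(n) = a(n-1) + a(n-2), a(1)=2, a(2)=3.
Iterating the recurrence: a(1)=2, a(2)=3, a(3)=5, a(4)=8, a(5)=13, a(6)=21, a(7)=34, a(8)=55, a(9)=89, a(10)=144, a(11)=233, a(12)=377, a(13)=610, a(14)=987, a(15)=1597, a(16)=2584, a(17)=4181, a(18)=6765, a(19)=10946, a(20)=17711, a(21)=28657, a(22)=46368, a(23)=75025, a(24)=121393, a(25)=196418, a(26)=317811, a(27)=514229, a(28)=832040, a(29)=1346269, a(30)=2178309, a(31)=3524578, a(32)=5702887, a(33)=9227465, a(34)=14930352, a(35)=24157817, a(36)=39088169, a(37)=63245986, a(38)=102334155, a(39)=165580141, a(40)=267914296, a(41)=433494437, a(42)=701408733, a(43)=1134903170, a(44)=1836311903.

Final answer: 1836311903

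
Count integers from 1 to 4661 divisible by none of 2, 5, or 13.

|div by 2|=2330, |div by 5|=932, |div by 13|=358.
|div by 2&5|=466, |div by 2&13|=179, |div by 5&13|=71, |div by all|=35.
By inclusion-exclusion, divisible by at least one: 2330+932+358-466-179-71+35 = 2939.
Not divisible by any: 4661 - 2939.

Final answer: 1722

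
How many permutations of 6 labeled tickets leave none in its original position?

Derangements satisfy D(n) = (n-1)(D(n-1) + D(n-2)), starting from D(0)=1, D(1)=0.
D(2) = 1 x (0 + 1) = 1
D(3) = 2 x (1 + 0) = 2
D(4) = 3 x (2 + 1) = 9
D(5) = 4 x (9 + 2) = 44
D(6) = 5 x (D(5) + D(4)) = 5 x (44 + 9)

Final answer: D(6) = 265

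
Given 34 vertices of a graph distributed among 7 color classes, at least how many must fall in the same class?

By pigeonhole with 34 objects and 7 categories: ceiling(34/7).

Final answer: 5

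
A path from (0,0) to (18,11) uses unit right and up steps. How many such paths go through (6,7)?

Paths (0,0)->(6,7): C(13,7) = 1716.
Paths (6,7)->(18,11): C(16,4) = 1820.
By multiplication principle: 1716 x 1820.

Final answer: 3123120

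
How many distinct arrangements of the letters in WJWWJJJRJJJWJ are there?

Letters (J:8, R:1, W:4). Total letters: 13.
Permutations = 13!/(8! x 4!).

Final answer: 6435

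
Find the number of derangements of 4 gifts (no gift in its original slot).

D(n) = (n-1)(D(n-1) + D(n-2)), D(0)=1, D(1)=0.
D(2) = 1 x (0 + 1) = 1
D(3) = 2 x (1 + 0) = 2
D(4) = 3 x (D(3) + D(2)) = 3 x (2 + 1)

Final answer: D(4) = 9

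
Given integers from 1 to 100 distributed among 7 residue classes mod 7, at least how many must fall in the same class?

By pigeonhole with 100 objects and 7 categories: ceiling(100/7).

Final answer: 15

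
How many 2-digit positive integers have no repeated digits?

First digit: 9 (not 0). Second: 9 (not first). Third: 8, etc.
Total: 9 x 9.

Final answer: 81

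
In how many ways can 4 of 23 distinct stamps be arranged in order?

P(23,4) = 23!/(23-4)! = 23!/19!.

Final answer: P(23,4) = 212520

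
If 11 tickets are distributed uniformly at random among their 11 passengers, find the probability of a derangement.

Derangements satisfy D(n) = (n-1)(D(n-1) + D(n-2)), starting from D(0)=1, D(1)=0.
Building up: D(2)=1, D(3)=2, D(4)=9, D(5)=44, D(6)=265, D(7)=1854, D(8)=14833, D(9)=133496, D(10)=1334961, D(11)=14684570.
Total arrangements: 11! = 39916800.
Probability = D(11)/11! = 1468457/3991680.

Final answer: D(11)/11! = 14684570/39916800 = 0.367879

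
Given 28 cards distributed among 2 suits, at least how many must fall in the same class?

By pigeonhole with 28 objects and 2 categories: ceiling(28/2).

Final answer: 14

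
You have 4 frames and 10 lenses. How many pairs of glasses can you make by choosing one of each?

By the multiplication principle: 4 x 10.

Final answer: 40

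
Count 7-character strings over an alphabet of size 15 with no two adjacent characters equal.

Let g(n) count such strings. g(1) = 15, and each valid string of length n-1 extends in 14 ways (any symbol but the last), so g(n) = 14 g(n-1).
Total: g(7) = 15 x 14^6.

Final answer: 15 x 14^{6} = 112943040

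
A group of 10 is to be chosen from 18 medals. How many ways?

C(18,10) = 18!/(10! x 8!).

Final answer: \binom{18}{10} = 43758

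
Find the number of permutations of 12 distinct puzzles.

The number of ways to arrange 12 distinct objects is 12!.

Final answer: 12! = 479001600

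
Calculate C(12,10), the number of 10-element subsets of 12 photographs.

C(12,10) = 12!/(10! x 2!).

Final answer: \binom{12}{10} = 66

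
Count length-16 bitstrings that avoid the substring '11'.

Let a(n) count valid strings. If the last bit is 0 the prefix is any valid string of length n-1; if it is 1 the string must end in 01 with a valid prefix of length n-2. So a(n) = a(n-1) + a(n-2), a(1)=2, a(2)=3.
Building up term by term: a(1)=2, a(2)=3, a(3)=5, a(4)=8, a(5)=13, a(6)=21, a(7)=34, a(8)=55, a(9)=89, a(10)=144, a(11)=233, a(12)=377, a(13)=610, a(14)=987, a(15)=1597, a(16)=2584.

Final answer: 2584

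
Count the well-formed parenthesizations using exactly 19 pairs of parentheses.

The structures are counted by the Catalan number C_n. Here n = 19 (pairs).
C_n = C(2n,n)/(n+1), so C_{19} = C(38,19)/20 = 35345263800/20.

Final answer: C_{19} = 1767263190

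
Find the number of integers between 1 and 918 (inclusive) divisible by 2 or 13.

Multiples of 2: 459. Multiples of 13: 70. Of both (lcm=26): 35.
By inclusion-exclusion: 459 + 70 - 35.

Final answer: 494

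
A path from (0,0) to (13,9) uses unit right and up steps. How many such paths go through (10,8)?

Paths (0,0)->(10,8): C(18,8) = 43758.
Paths (10,8)->(13,9): C(4,1) = 4.
By multiplication principle: 43758 x 4.

Final answer: 175032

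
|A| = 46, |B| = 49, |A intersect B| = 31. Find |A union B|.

|A union B| = |A| + |B| - |A intersect B| = 46 + 49 - 31.

Final answer: 64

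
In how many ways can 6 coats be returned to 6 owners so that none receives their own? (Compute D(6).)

Use the recurrence D(n) = (n-1)(D(n-1) + D(n-2)) with D(0)=1, D(1)=0.
D(2) = 1 x (0 + 1) = 1
D(3) = 2 x (1 + 0) = 2
D(4) = 3 x (2 + 1) = 9
D(5) = 4 x (9 + 2) = 44
D(6) = 5 x (D(5) + D(4)) = 5 x (44 + 9)

Final answer: D(6) = 265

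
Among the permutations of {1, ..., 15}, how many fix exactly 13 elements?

Choose which 13 elements are fixed: C(15,13) = 105.
Derange the remaining 2 using D(j) = (j-1)(D(j-1) + D(j-2)), D(0)=1, D(1)=0: D(2)=1.
Total: 105 x 1.

Final answer: C(15,13) D(2) = 105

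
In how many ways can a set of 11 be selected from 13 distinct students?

C(13,11) = 13!/(11! x 2!).

Final answer: \binom{13}{11} = 78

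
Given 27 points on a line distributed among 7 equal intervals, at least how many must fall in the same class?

By pigeonhole with 27 objects and 7 categories: ceiling(27/7).

Final answer: 4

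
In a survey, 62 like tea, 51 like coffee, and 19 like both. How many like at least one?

|A union B| = |A| + |B| - |A intersect B| = 62 + 51 - 19.

Final answer: 94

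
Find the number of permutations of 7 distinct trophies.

The number of ways to arrange 7 distinct objects is 7!.

Final answer: 7! = 5040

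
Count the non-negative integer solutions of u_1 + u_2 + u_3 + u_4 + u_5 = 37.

Stars and bars with 37 stars and 4 bars:
C(37+5-1, 5-1) = C(41,4).

Final answer: C(41,4) = 101270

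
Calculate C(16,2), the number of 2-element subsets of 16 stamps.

C(16,2) = 16!/(2! x (16-2)!).

Final answer: C(16,2) = 120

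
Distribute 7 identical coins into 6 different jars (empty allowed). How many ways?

Stars and bars: C(n+k-1, k-1) = C(12,5).

Final answer: C(12,5) = 792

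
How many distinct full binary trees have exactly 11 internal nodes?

The structures are counted by the Catalan number C_n. Here n = 11.
C_n = C(2n,n)/(n+1), so C_{11} = C(22,11)/12 = 705432/12.

Final answer: C_{11} = 58786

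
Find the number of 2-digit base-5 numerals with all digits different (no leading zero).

First digit: 4 (nonzero). Second: 4 (not first). Third: 3, etc.
Total: 4 x 4.

Final answer: 16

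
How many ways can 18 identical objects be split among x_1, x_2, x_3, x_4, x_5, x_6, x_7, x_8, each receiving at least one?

Substitute x'_i = x_i - 1 (so x'_i >= 0). Then sum x'_i = 18 - 8 = 10.
Stars and bars: C(10+8-1, 8-1) = C(17,7).

Final answer: C(17,7) = 19448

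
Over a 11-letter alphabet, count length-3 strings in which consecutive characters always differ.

Let g(n) count such strings. g(1) = 11, and each valid string of length n-1 extends in 10 ways (any symbol but the last), so g(n) = 10 g(n-1).
Total: g(3) = 11 x 10^2.

Final answer: 11 x 10^{2} = 1100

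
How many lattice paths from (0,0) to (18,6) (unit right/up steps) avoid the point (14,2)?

Total paths to (18,6): C(24,6) = 134596.
Paths through (14,2): C(16,2) x C(8,4) = 8400.
Avoiding (14,2): 134596 - 8400.

Final answer: 126196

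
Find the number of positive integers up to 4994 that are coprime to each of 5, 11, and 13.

|div by 5|=998, |div by 11|=454, |div by 13|=384.
|div by 5&11|=90, |div by 5&13|=76, |div by 11&13|=34, |div by all|=6.
By inclusion-exclusion, divisible by at least one: 998+454+384-90-76-34+6 = 1642.
Not divisible by any: 4994 - 1642.

Final answer: 3352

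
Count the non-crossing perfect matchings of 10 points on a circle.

This is a standard Catalan-number count: the answer is C_n. Here n = 10/2 = 5.
C_n = (2n)!/(n!(n+1)!), so C_{5} = 10!/(5! x 6!) = C(10,5)/6 = 252/6.

Final answer: C_{5} = 42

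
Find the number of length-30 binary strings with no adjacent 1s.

Let a(n) count valid strings. If the last bit is 0 the prefix is any valid string of length n-1; if it is 1 the string must end in 01 with a valid prefix of length n-2. So a(n) = a(n-1) + a(n-2), a(1)=2, a(2)=3.
Building up term by term: a(1)=2, a(2)=3, a(3)=5, a(4)=8, a(5)=13, a(6)=21, a(7)=34, a(8)=55, a(9)=89, a(10)=144, a(11)=233, a(12)=377, a(13)=610, a(14)=987, a(15)=1597, a(16)=2584, a(17)=4181, a(18)=6765, a(19)=10946, a(20)=17711, a(21)=28657, a(22)=46368, a(23)=75025, a(24)=121393, a(25)=196418, a(26)=317811, a(27)=514229, a(28)=832040, a(29)=1346269, a(30)=2178309.

Final answer: 2178309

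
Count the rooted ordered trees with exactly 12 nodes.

The structures are counted by the Catalan number C_n. Here n = 12 - 1 = 11.
C_n = C(2n,n) - C(2n,n+1), so C_{11} = C(22,11) - C(22,12) = 705432 - 646646.

Final answer: C_{11} = 58786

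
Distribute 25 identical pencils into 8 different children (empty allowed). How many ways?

Stars and bars: C(n+k-1, k-1) = C(32,7).

Final answer: C(32,7) = 3365856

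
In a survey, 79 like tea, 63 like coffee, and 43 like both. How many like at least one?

|A union B| = |A| + |B| - |A intersect B| = 79 + 63 - 43.

Final answer: 99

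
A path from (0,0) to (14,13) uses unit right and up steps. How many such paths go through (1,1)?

Paths (0,0)->(1,1): C(2,1) = 2.
Paths (1,1)->(14,13): C(25,12) = 5200300.
By multiplication principle: 2 x 5200300.

Final answer: 10400600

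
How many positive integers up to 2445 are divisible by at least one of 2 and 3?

Multiples of 2: 1222. Multiples of 3: 815. Of both (lcm=6): 407.
By inclusion-exclusion: 1222 + 815 - 407.

Final answer: 1630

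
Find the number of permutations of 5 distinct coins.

The number of ways to arrange 5 distinct objects is 5!.

Final answer: 5! = 120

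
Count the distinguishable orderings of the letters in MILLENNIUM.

Letters (E:1, I:2, L:2, M:2, N:2, U:1). Total letters: 10.
Permutations = 10!/(2! x 2! x 2! x 2!).

Final answer: 226800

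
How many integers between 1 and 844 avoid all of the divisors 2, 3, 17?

|div by 2|=422, |div by 3|=281, |div by 17|=49.
|div by 2&3|=140, |div by 2&17|=24, |div by 3&17|=16, |div by all|=8.
By inclusion-exclusion, divisible by at least one: 422+281+49-140-24-16+8 = 580.
Not divisible by any: 844 - 580.

Final answer: 264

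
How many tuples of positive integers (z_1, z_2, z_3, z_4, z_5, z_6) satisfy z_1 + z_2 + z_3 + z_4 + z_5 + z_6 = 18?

Substitute z'_i = z_i - 1 (so z'_i >= 0). Then sum z'_i = 18 - 6 = 12.
Stars and bars: C(12+6-1, 6-1) = C(17,5).

Final answer: C(17,5) = 6188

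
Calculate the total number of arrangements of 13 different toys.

The number of ways to arrange 13 distinct objects is 13!.

Final answer: 13! = 6227020800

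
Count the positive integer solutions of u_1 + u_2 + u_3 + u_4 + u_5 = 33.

Substitute u'_i = u_i - 1 (so u'_i >= 0). Then sum u'_i = 33 - 5 = 28.
Stars and bars: C(28+5-1, 5-1) = C(32,4).

Final answer: C(32,4) = 35960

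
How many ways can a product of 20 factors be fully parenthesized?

This is a standard Catalan-number count: the answer is C_n. Here n = 20 - 1 = 19.
C_n = C(2n,n)/(n+1), so C_{19} = C(38,19)/20 = 35345263800/20.

Final answer: C_{19} = 1767263190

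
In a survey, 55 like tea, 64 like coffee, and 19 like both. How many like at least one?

|A union B| = |A| + |B| - |A intersect B| = 55 + 64 - 19.

Final answer: 100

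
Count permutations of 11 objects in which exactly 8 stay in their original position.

Choose which 8 elements are fixed: C(11,8) = 165.
Derange the remaining 3 using D(j) = (j-1)(D(j-1) + D(j-2)), D(0)=1, D(1)=0: D(2)=1, D(3)=2.
Total: 165 x 2.

Final answer: C(11,8) D(3) = 330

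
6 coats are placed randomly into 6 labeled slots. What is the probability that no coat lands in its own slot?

D(n) = (n-1)(D(n-1) + D(n-2)), D(0)=1, D(1)=0.
Building up: D(2)=1, D(3)=2, D(4)=9, D(5)=44, D(6)=265.
Total arrangements: 6! = 720.
Probability = D(6)/6! = 53/144.

Final answer: D(6)/6! = 265/720 = 0.368056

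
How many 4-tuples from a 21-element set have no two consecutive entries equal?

Let g(n) count such strings. g(1) = 21, and each valid string of length n-1 extends in 20 ways (any symbol but the last), so g(n) = 20 g(n-1).
Total: g(4) = 21 x 20^3.

Final answer: 21 x 20^{3} = 168000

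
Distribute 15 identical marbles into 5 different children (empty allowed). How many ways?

Stars and bars: C(n+k-1, k-1) = C(19,4).

Final answer: C(19,4) = 3876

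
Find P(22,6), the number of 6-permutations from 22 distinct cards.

P(22,6) = 22!/(22-6)! = 22!/16!.

Final answer: P(22,6) = 53721360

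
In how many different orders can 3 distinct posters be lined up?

The number of ways to arrange 3 distinct objects is 3!.

Final answer: 3! = 6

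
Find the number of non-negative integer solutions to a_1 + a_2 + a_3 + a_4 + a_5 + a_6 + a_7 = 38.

Stars and bars with 38 stars and 6 bars:
C(38+7-1, 7-1) = C(44,6).

Final answer: C(44,6) = 7059052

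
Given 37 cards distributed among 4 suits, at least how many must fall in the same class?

By pigeonhole with 37 objects and 4 categories: ceiling(37/4).

Final answer: 10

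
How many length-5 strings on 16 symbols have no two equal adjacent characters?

Let g(n) count such strings. g(1) = 16, and each valid string of length n-1 extends in 15 ways (any symbol but the last), so g(n) = 15 g(n-1).
Total: g(5) = 16 x 15^4.

Final answer: 16 x 15^{4} = 810000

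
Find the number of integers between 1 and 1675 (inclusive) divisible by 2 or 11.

Multiples of 2: 837. Multiples of 11: 152. Of both (lcm=22): 76.
By inclusion-exclusion: 837 + 152 - 76.

Final answer: 913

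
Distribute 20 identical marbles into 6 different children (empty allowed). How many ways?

Stars and bars: C(n+k-1, k-1) = C(25,5).

Final answer: C(25,5) = 53130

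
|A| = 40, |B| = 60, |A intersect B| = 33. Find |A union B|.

|A union B| = |A| + |B| - |A intersect B| = 40 + 60 - 33.

Final answer: 67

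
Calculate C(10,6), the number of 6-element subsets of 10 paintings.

C(10,6) = 10!/(6! x (10-6)!).

Final answer: C(10,6) = 210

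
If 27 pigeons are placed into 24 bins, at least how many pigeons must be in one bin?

By the pigeonhole principle: ceiling(27/24).

Final answer: 2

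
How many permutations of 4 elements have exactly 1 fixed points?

Choose which 1 elements are fixed: C(4,1) = 4.
Derange the remaining 3 using D(j) = (j-1)(D(j-1) + D(j-2)), D(0)=1, D(1)=0: D(2)=1, D(3)=2.
Total: 4 x 2.

Final answer: C(4,1) D(3) = 8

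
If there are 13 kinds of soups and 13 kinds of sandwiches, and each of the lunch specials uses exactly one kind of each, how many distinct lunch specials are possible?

By the multiplication principle: 13 x 13.

Final answer: 169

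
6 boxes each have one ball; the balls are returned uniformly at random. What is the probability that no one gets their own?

Derangements satisfy D(n) = (n-1)(D(n-1) + D(n-2)), starting from D(0)=1, D(1)=0.
Building up: D(2)=1, D(3)=2, D(4)=9, D(5)=44, D(6)=265.
Total arrangements: 6! = 720.
Probability = D(6)/6! = 53/144.

Final answer: D(6)/6! = 265/720 = 0.368056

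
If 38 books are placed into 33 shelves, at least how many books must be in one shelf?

By the pigeonhole principle: ceiling(38/33).

Final answer: 2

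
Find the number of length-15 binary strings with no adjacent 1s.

Let a(n) count valid strings. If the last bit is 0 the prefix is any valid string of length n-1; if it is 1 the string must end in 01 with a valid prefix of length n-2. So a(n) = a(n-1) + a(n-2), a(1)=2, a(2)=3.
Computing successive values: a(1)=2, a(2)=3, a(3)=5, a(4)=8, a(5)=13, a(6)=21, a(7)=34, a(8)=55, a(9)=89, a(10)=144, a(11)=233, a(12)=377, a(13)=610, a(14)=987, a(15)=1597.

Final answer: 1597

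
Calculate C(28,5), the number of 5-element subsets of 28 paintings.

C(28,5) = 28!/(5! x 23!).

Final answer: \binom{28}{5} = 98280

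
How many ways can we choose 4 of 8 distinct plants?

C(8,4) = 8!/(4! x (8-4)!).

Final answer: C(8,4) = 70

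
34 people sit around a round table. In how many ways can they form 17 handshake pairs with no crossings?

This is counted by the nth Catalan number C_n. Here n = 34/2 = 17.
C_n = (2n)!/(n!(n+1)!), so C_{17} = 34!/(17! x 18!) = C(34,17)/18 = 2333606220/18.

Final answer: C_{17} = 129644790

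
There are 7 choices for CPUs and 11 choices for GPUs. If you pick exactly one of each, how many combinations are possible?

By the multiplication principle: 7 x 11.

Final answer: 77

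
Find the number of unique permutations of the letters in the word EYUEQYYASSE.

Letters (A:1, E:3, Q:1, S:2, U:1, Y:3). Total letters: 11.
Permutations = 11!/(3! x 3! x 2!).

Final answer: 554400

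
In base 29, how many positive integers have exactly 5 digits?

Leading digit: 28 options (nonzero). Other 4 digit(s): 29 options each.
Total: 28 x 29^4.

Final answer: 19803868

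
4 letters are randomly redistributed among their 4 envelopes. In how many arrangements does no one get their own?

Derangements satisfy D(n) = (n-1)(D(n-1) + D(n-2)), starting from D(0)=1, D(1)=0.
D(2) = 1 x (0 + 1) = 1
D(3) = 2 x (1 + 0) = 2
D(4) = 3 x (D(3) + D(2)) = 3 x (2 + 1)

Final answer: D(4) = 9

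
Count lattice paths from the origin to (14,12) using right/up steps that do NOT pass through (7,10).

Total paths to (14,12): C(26,12) = 9657700.
Paths through (7,10): C(17,10) x C(9,2) = 700128.
Avoiding (7,10): 9657700 - 700128.

Final answer: 8957572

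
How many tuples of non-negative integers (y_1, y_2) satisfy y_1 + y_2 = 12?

Stars and bars with 12 stars and 1 bars:
C(12+2-1, 2-1) = C(13,1).

Final answer: C(13,1) = 13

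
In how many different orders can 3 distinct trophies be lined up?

The number of ways to arrange 3 distinct objects is 3!.

Final answer: 3! = 6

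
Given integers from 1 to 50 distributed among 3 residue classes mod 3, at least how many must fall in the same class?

By pigeonhole with 50 objects and 3 categories: ceiling(50/3).

Final answer: 17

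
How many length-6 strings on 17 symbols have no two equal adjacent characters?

Let g(n) count such strings. g(1) = 17, and each valid string of length n-1 extends in 16 ways (any symbol but the last), so g(n) = 16 g(n-1).
Total: g(6) = 17 x 16^5.

Final answer: 17 x 16^{5} = 17825792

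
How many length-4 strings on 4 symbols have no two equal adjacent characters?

First character: 4 choices. Each subsequent: 3 choices (must differ from the previous one).
Total: 4 x 3^3.

Final answer: 4 x 3^{3} = 108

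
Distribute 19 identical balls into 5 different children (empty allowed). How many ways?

Stars and bars: C(n+k-1, k-1) = C(23,4).

Final answer: C(23,4) = 8855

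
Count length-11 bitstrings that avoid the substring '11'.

Let a(n) count valid strings. If the last bit is 0 the prefix is any valid string of length n-1; if it is 1 the string must end in 01 with a valid prefix of length n-2. So a(n) = a(n-1) + a(n-2), a(1)=2, a(2)=3.
Building up term by term: a(1)=2, a(2)=3, a(3)=5, a(4)=8, a(5)=13, a(6)=21, a(7)=34, a(8)=55, a(9)=89, a(10)=144, a(11)=233.

Final answer: 233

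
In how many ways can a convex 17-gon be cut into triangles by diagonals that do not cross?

This is a standard Catalan-number count: the answer is C_n. Here n = 17 - 2 = 15.
C_n = C(2n,n) - C(2n,n+1), so C_{15} = C(30,15) - C(30,16) = 155117520 - 145422675.

Final answer: C_{15} = 9694845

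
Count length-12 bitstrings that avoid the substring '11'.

Let a(n) count valid strings. If the last bit is 0 the prefix is any valid string of length n-1; if it is 1 the string must end in 01 with a valid prefix of length n-2. So a(n) = a(n-1) + a(n-2), a(1)=2, a(2)=3.
Building up term by term: a(1)=2, a(2)=3, a(3)=5, a(4)=8, a(5)=13, a(6)=21, a(7)=34, a(8)=55, a(9)=89, a(10)=144, a(11)=233, a(12)=377.

Final answer: 377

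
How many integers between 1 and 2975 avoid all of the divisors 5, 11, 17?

|div by 5|=595, |div by 11|=270, |div by 17|=175.
|div by 5&11|=54, |div by 5&17|=35, |div by 11&17|=15, |div by all|=3.
By inclusion-exclusion, divisible by at least one: 595+270+175-54-35-15+3 = 939.
Not divisible by any: 2975 - 939.

Final answer: 2036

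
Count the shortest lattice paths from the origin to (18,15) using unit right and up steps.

Each path has 18 right steps and 15 up steps in some order (33 steps total).
Choose which 15 of the 33 steps are up: C(33,15).

Final answer: C(33,15) = 1037158320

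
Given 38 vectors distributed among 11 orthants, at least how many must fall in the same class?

By pigeonhole with 38 objects and 11 categories: ceiling(38/11).

Final answer: 4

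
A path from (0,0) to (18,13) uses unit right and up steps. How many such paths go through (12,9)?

Paths (0,0)->(12,9): C(21,9) = 293930.
Paths (12,9)->(18,13): C(10,4) = 210.
By multiplication principle: 293930 x 210.

Final answer: 61725300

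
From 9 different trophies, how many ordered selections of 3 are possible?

P(9,3) = 9!/(9-3)! = 9!/6!.

Final answer: P(9,3) = 504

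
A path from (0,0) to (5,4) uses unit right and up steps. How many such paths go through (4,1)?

Paths (0,0)->(4,1): C(5,1) = 5.
Paths (4,1)->(5,4): C(4,3) = 4.
By multiplication principle: 5 x 4.

Final answer: 20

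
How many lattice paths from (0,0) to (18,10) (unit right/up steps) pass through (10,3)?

Paths (0,0)->(10,3): C(13,3) = 286.
Paths (10,3)->(18,10): C(15,7) = 6435.
By multiplication principle: 286 x 6435.

Final answer: 1840410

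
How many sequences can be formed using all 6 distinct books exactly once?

The number of ways to arrange 6 distinct objects is 6!.

Final answer: 6! = 720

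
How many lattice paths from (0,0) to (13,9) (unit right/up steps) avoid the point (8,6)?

Total paths to (13,9): C(22,9) = 497420.
Paths through (8,6): C(14,6) x C(8,3) = 168168.
Avoiding (8,6): 497420 - 168168.

Final answer: 329252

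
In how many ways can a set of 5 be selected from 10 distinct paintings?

C(10,5) = 10!/(5! x 5!).

Final answer: \binom{10}{5} = 252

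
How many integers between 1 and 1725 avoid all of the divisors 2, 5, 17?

|div by 2|=862, |div by 5|=345, |div by 17|=101.
|div by 2&5|=172, |div by 2&17|=50, |div by 5&17|=20, |div by all|=10.
By inclusion-exclusion, divisible by at least one: 862+345+101-172-50-20+10 = 1076.
Not divisible by any: 1725 - 1076.

Final answer: 649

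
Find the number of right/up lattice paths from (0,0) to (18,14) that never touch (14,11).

Total paths to (18,14): C(32,14) = 471435600.
Paths through (14,11): C(25,11) x C(7,3) = 156009000.
Avoiding (14,11): 471435600 - 156009000.

Final answer: 315426600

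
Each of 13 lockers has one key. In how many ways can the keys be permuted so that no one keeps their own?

Derangements satisfy D(n) = (n-1)(D(n-1) + D(n-2)), starting from D(0)=1, D(1)=0.
D(2) = 1 x (0 + 1) = 1
D(3) = 2 x (1 + 0) = 2
D(4) = 3 x (2 + 1) = 9
D(5) = 4 x (9 + 2) = 44
D(6) = 5 x (44 + 9) = 265
D(7) = 6 x (265 + 44) = 1854
D(8) = 7 x (1854 + 265) = 14833
D(9) = 8 x (14833 + 1854) = 133496
D(10) = 9 x (133496 + 14833) = 1334961
D(11) = 10 x (1334961 + 133496) = 14684570
D(12) = 11 x (14684570 + 1334961) = 176214841
D(13) = 12 x (D(12) + D(11)) = 12 x (176214841 + 14684570)

Final answer: D(13) = 2290792932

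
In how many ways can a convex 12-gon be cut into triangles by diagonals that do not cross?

The structures are counted by the Catalan number C_n. Here n = 12 - 2 = 10.
C_n = (2n)!/(n!(n+1)!), so C_{10} = 20!/(10! x 11!) = C(20,10)/11 = 184756/11.

Final answer: C_{10} = 16796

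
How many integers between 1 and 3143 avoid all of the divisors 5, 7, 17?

|div by 5|=628, |div by 7|=449, |div by 17|=184.
|div by 5&7|=89, |div by 5&17|=36, |div by 7&17|=26, |div by all|=5.
By inclusion-exclusion, divisible by at least one: 628+449+184-89-36-26+5 = 1115.
Not divisible by any: 3143 - 1115.

Final answer: 2028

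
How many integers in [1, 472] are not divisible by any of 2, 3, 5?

|div by 2|=236, |div by 3|=157, |div by 5|=94.
|div by 2&3|=78, |div by 2&5|=47, |div by 3&5|=31, |div by all|=15.
By inclusion-exclusion, divisible by at least one: 236+157+94-78-47-31+15 = 346.
Not divisible by any: 472 - 346.

Final answer: 126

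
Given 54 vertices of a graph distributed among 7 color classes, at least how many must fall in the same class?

By pigeonhole with 54 objects and 7 categories: ceiling(54/7).

Final answer: 8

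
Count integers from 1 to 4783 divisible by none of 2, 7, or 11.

|div by 2|=2391, |div by 7|=683, |div by 11|=434.
|div by 2&7|=341, |div by 2&11|=217, |div by 7&11|=62, |div by all|=31.
By inclusion-exclusion, divisible by at least one: 2391+683+434-341-217-62+31 = 2919.
Not divisible by any: 4783 - 2919.

Final answer: 1864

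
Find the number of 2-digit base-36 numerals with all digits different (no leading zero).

The leading digit has 35 choices (anything but zero); the next has 35 (anything but the first), then 34, and so on, one fewer each time.
Total: 35 x 35.

Final answer: 1225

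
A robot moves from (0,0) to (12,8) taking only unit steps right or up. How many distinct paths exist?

Each path has 12 right steps and 8 up steps in some order (20 steps total).
Choose which 8 of the 20 steps are up: C(20,8).

Final answer: C(20,8) = 125970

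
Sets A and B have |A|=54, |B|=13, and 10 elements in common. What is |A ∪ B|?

|A union B| = |A| + |B| - |A intersect B| = 54 + 13 - 10.

Final answer: 57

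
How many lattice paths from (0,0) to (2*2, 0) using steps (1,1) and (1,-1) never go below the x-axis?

Total monotonic paths to (2,2): C(4,2) = 6.
A path is bad iff it touches y = x + 1; reflecting its initial segment maps bad paths bijectively onto all paths to (1,3), of which there are C(4,3) = 4.
Valid Dyck paths: 6 - 4.
(Check: C(4,2) - C(4,3) = C(4,2)/3, the Catalan number C_{2}.)

Final answer: C_{2} = 2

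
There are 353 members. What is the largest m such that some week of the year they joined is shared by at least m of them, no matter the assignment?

There are 52 possible values for week of the year they joined. With 353 members and 52 categories, by pigeonhole: ceiling(353/52).

Final answer: 7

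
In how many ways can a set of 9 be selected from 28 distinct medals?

C(28,9) = 28!/(9! x 19!).

Final answer: \binom{28}{9} = 6906900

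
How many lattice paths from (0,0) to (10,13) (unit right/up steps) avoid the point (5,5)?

Total paths to (10,13): C(23,13) = 1144066.
Paths through (5,5): C(10,5) x C(13,8) = 324324.
Avoiding (5,5): 1144066 - 324324.

Final answer: 819742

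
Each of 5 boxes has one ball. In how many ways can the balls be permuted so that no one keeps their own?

D(n) = (n-1)(D(n-1) + D(n-2)), D(0)=1, D(1)=0.
D(2) = 1 x (0 + 1) = 1
D(3) = 2 x (1 + 0) = 2
D(4) = 3 x (2 + 1) = 9
D(5) = 4 x (D(4) + D(3)) = 4 x (9 + 2)

Final answer: D(5) = 44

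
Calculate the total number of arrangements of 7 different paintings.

The number of ways to arrange 7 distinct objects is 7!.

Final answer: 7! = 5040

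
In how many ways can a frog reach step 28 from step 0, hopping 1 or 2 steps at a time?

Condition on the final move: it is a 1-step (f(n-1) ways to get there) or a 2-step (f(n-2) ways), so f(n) = f(n-1) + f(n-2), with f(1)=1, f(2)=2.
Iterating the recurrence: f(1)=1, f(2)=2, f(3)=3, f(4)=5, f(5)=8, f(6)=13, f(7)=21, f(8)=34, f(9)=55, f(10)=89, f(11)=144, f(12)=233, f(13)=377, f(14)=610, f(15)=987, f(16)=1597, f(17)=2584, f(18)=4181, f(19)=6765, f(20)=10946, f(21)=17711, f(22)=28657, f(23)=46368, f(24)=75025, f(25)=121393, f(26)=196418, f(27)=317811, f(28)=514229.

Final answer: 514229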